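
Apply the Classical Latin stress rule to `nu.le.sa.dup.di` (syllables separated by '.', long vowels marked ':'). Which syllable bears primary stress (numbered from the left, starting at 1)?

Classical Latin: stress the penult if heavy (long vowel or closed), else the antepenult.
Weights: 3 sa L, 4 dup H, 5 di L.
The penult (syllable 4, dup) is heavy, so it takes stress.
Stress on syllable 4: nu.le.sa.ˈdup.di.

4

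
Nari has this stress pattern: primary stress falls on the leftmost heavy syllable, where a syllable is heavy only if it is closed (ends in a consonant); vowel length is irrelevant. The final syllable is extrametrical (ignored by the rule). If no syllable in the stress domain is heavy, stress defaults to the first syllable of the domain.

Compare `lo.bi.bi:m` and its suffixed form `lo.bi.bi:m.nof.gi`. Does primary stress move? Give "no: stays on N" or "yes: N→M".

Base `lo.bi.bi:m` (3 syllables):
  The final syllable (3, bi:m) is extrametrical; the stress domain is syllables 1–2.
  Weights: 1 lo L, 2 bi L.
  No heavy syllable in the domain; default to the first syllable of the domain = syllable 1.
  → primary stress on syllable 1.
Suffixed `lo.bi.bi:m.nof.gi` (5 syllables):
  The final syllable (5, gi) is extrametrical; the stress domain is syllables 1–4.
  Weights: 1 lo L, 2 bi L, 3 bi:m H, 4 nof H.
  Heavy syllables in the domain: 3, 4. The leftmost is syllable 3 (bi:m).
  → primary stress on syllable 3.

yes: 1→3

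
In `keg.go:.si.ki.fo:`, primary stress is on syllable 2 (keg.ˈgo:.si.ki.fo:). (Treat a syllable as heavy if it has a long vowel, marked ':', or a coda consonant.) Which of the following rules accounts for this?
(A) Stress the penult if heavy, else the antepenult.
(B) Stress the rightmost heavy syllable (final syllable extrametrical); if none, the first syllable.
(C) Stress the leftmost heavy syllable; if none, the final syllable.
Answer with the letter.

Rule A → syllable 3 (observed: 2).
Rule B → syllable 2 ✓.
Rule C → syllable 1 (observed: 2).

B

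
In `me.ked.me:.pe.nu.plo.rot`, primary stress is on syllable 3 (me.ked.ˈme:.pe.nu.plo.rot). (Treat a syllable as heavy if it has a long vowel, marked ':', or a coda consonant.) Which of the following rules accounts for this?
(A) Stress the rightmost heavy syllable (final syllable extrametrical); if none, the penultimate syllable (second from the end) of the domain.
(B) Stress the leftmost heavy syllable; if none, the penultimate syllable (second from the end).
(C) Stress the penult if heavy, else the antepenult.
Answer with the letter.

Rule A → syllable 3 ✓.
Rule B → syllable 2 (observed: 3).
Rule C → syllable 5 (observed: 3).

A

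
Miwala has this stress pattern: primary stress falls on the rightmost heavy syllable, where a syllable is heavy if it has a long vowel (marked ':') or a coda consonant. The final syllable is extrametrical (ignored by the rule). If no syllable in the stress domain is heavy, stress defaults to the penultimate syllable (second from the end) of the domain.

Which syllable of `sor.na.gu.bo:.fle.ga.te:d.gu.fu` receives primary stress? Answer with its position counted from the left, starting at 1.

7

The final syllable (9, fu) is extrametrical; the stress domain is syllables 1–8.
Weights: 1 sor H, 2 na L, 3 gu L, 4 bo: H, 5 fle L, 6 ga L, 7 te:d H, 8 gu L.
Heavy syllables in the domain: 1, 4, 7. The rightmost is syllable 7 (te:d).
Primary stress: syllable 7 → sor.na.gu.bo:.fle.ga.ˈte:d.gu.fu.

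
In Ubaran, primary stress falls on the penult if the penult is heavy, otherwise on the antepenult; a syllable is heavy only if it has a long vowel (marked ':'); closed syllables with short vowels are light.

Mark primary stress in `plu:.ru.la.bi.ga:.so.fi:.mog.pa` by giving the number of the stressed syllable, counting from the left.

Weights: 7 fi: H, 8 mog L, 9 pa L.
The penult (syllable 8, mog) is light, so stress falls on the antepenult (syllable 7, fi:).
Primary stress: syllable 7 → plu:.ru.la.bi.ga:.so.ˈfi:.mog.pa.

7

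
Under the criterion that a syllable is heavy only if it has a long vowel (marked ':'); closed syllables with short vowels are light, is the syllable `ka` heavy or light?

`ka`: short vowel, open (no coda). Short vowel → light.

light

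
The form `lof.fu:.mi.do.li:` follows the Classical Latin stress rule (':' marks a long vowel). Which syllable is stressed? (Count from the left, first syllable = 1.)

3

Classical Latin: stress the penult if heavy (long vowel or closed), else the antepenult.
Weights: 3 mi L, 4 do L, 5 li: H.
The penult (syllable 4, do) is light, so stress falls on the antepenult (syllable 3, mi).
Stress on syllable 3: lof.fu:.ˈmi.do.li:.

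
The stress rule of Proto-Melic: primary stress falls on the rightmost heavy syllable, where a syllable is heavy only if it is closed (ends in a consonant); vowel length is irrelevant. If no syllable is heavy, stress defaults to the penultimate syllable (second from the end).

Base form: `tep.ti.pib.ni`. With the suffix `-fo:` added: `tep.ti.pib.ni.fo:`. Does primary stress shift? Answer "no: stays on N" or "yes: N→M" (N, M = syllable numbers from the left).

no: stays on 3

Base `tep.ti.pib.ni` (4 syllables):
  Weights: 1 tep H, 2 ti L, 3 pib H, 4 ni L.
  Heavy syllables in the domain: 1, 3. The rightmost is syllable 3 (pib).
  → primary stress on syllable 3.
Suffixed `tep.ti.pib.ni.fo:` (5 syllables):
  Weights: 1 tep H, 2 ti L, 3 pib H, 4 ni L, 5 fo: L.
  Heavy syllables in the domain: 1, 3. The rightmost is syllable 3 (pib).
  → primary stress on syllable 3.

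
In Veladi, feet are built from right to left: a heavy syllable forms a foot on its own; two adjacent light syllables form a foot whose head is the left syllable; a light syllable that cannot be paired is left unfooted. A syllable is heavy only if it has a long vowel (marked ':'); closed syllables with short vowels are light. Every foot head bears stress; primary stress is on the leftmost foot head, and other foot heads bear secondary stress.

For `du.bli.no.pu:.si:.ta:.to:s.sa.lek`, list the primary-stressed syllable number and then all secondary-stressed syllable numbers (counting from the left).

Weights: 1 du L, 2 bli L, 3 no L, 4 pu: H, 5 si: H, 6 ta: H, 7 to:s H, 8 sa L, 9 lek L.
Parse right to left (heavy = foot alone; LL = one foot; stranded L unfooted): du (ˈbli.no) (ˈpu:) (ˈsi:) (ˈta:) (ˈto:s) (ˈsa.lek).
Foot heads: 2, 4, 5, 6, 7, 8.
Primary stress on the leftmost head = syllable 2.
Secondary stress on 4, 5, 6, 7, 8: du.ˈbli.no.ˌpu:.ˌsi:.ˌta:.ˌto:s.ˌsa.lek.

primary 2, secondary 4, 5, 6, 7, 8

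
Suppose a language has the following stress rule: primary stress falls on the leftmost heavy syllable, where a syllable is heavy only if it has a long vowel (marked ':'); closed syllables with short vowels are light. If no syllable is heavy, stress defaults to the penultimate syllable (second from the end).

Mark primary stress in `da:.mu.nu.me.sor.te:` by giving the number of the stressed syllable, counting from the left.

Weights: 1 da: H, 2 mu L, 3 nu L, 4 me L, 5 sor L, 6 te: H.
Heavy syllables in the domain: 1, 6. The leftmost is syllable 1 (da:).
Primary stress: syllable 1 → ˈda:.mu.nu.me.sor.te:.

1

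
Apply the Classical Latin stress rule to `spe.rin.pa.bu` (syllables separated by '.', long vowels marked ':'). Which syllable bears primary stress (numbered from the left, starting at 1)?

2

Classical Latin: stress the penult if heavy (long vowel or closed), else the antepenult.
Weights: 2 rin H, 3 pa L, 4 bu L.
The penult (syllable 3, pa) is light, so stress falls on the antepenult (syllable 2, rin).
Stress on syllable 2: spe.ˈrin.pa.bu.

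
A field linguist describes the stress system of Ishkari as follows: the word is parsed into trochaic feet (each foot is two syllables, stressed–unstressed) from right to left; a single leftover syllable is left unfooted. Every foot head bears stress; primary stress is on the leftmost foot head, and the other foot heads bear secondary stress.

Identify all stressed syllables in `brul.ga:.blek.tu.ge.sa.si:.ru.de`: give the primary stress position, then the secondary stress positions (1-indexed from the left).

Parse right to left into trochaic (ˈσσ) feet: brul (ˈga:.blek) (ˈtu.ge) (ˈsa.si:) (ˈru.de). Syllable 1 is left unfooted.
Foot heads (stressed positions): 2, 4, 6, 8.
End Rule Leftmost: primary stress on the leftmost head = syllable 2.
Secondary stress on 4, 6, 8: brul.ˈga:.blek.ˌtu.ge.ˌsa.si:.ˌru.de.

primary 2, secondary 4, 6, 8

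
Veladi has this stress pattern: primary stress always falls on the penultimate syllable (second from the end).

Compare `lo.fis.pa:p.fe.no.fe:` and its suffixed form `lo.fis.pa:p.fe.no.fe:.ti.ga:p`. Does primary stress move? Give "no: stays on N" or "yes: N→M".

Base `lo.fis.pa:p.fe.no.fe:` (6 syllables):
  The word has 6 syllables; the penultimate syllable (second from the end) is syllable 5 (no).
  → primary stress on syllable 5.
Suffixed `lo.fis.pa:p.fe.no.fe:.ti.ga:p` (8 syllables):
  The word has 8 syllables; the penultimate syllable (second from the end) is syllable 7 (ti).
  → primary stress on syllable 7.

yes: 5→7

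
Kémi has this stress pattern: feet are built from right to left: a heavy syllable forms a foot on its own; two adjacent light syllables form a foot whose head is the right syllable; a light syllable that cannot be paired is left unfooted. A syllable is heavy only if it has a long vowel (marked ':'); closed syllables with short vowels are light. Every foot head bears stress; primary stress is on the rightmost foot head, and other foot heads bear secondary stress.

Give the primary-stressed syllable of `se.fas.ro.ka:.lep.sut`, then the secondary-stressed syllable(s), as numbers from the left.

primary 6, secondary 3, 4

Weights: 1 se L, 2 fas L, 3 ro L, 4 ka: H, 5 lep L, 6 sut L.
Parse right to left (heavy = foot alone; LL = one foot; stranded L unfooted): se (fas.ˈro) (ˈka:) (lep.ˈsut).
Foot heads: 3, 4, 6.
Primary stress on the rightmost head = syllable 6.
Secondary stress on 3, 4: se.fas.ˌro.ˌka:.lep.ˈsut.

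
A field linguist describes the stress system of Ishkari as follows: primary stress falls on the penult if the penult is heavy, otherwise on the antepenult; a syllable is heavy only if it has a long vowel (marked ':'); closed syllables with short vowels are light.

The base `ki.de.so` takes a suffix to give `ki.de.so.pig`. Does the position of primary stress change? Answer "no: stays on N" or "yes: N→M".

Base `ki.de.so` (3 syllables):
  Weights: 1 ki L, 2 de L, 3 so L.
  The penult (syllable 2, de) is light, so stress falls on the antepenult (syllable 1, ki).
  → primary stress on syllable 1.
Suffixed `ki.de.so.pig` (4 syllables):
  Weights: 2 de L, 3 so L, 4 pig L.
  The penult (syllable 3, so) is light, so stress falls on the antepenult (syllable 2, de).
  → primary stress on syllable 2.

yes: 1→2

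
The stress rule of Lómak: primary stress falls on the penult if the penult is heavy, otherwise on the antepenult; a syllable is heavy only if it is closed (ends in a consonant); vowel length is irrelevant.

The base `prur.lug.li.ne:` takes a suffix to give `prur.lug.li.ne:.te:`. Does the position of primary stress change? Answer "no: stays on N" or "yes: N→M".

yes: 2→3

Base `prur.lug.li.ne:` (4 syllables):
  Weights: 2 lug H, 3 li L, 4 ne: L.
  The penult (syllable 3, li) is light, so stress falls on the antepenult (syllable 2, lug).
  → primary stress on syllable 2.
Suffixed `prur.lug.li.ne:.te:` (5 syllables):
  Weights: 3 li L, 4 ne: L, 5 te: L.
  The penult (syllable 4, ne:) is light, so stress falls on the antepenult (syllable 3, li).
  → primary stress on syllable 3.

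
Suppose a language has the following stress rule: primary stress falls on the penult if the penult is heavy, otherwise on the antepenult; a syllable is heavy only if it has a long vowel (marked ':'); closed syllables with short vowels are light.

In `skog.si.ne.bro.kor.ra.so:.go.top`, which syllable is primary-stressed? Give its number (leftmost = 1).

7

Weights: 7 so: H, 8 go L, 9 top L.
The penult (syllable 8, go) is light, so stress falls on the antepenult (syllable 7, so:).
Primary stress: syllable 7 → skog.si.ne.bro.kor.ra.ˈso:.go.top.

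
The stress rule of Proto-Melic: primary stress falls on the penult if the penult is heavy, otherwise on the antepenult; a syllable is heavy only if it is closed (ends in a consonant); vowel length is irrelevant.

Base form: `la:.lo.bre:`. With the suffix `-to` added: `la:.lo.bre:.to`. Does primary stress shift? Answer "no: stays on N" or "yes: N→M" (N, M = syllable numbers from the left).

Base `la:.lo.bre:` (3 syllables):
  Weights: 1 la: L, 2 lo L, 3 bre: L.
  The penult (syllable 2, lo) is light, so stress falls on the antepenult (syllable 1, la:).
  → primary stress on syllable 1.
Suffixed `la:.lo.bre:.to` (4 syllables):
  Weights: 2 lo L, 3 bre: L, 4 to L.
  The penult (syllable 3, bre:) is light, so stress falls on the antepenult (syllable 2, lo).
  → primary stress on syllable 2.

yes: 1→2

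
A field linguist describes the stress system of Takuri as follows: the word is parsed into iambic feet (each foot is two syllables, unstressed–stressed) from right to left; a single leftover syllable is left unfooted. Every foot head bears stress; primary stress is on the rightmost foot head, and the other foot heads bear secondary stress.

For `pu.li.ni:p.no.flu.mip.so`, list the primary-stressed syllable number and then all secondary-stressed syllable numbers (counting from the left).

primary 7, secondary 3, 5

Parse right to left into iambic (σˈσ) feet: pu (li.ˈni:p) (no.ˈflu) (mip.ˈso). Syllable 1 is left unfooted.
Foot heads (stressed positions): 3, 5, 7.
End Rule Rightmost: primary stress on the rightmost head = syllable 7.
Secondary stress on 3, 5: pu.li.ˌni:p.no.ˌflu.mip.ˈso.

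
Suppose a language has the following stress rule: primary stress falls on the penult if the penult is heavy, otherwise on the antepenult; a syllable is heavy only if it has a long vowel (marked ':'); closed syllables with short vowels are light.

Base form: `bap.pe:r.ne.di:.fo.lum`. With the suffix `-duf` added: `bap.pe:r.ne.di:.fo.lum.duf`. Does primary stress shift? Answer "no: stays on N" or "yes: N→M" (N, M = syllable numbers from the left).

Base `bap.pe:r.ne.di:.fo.lum` (6 syllables):
  Weights: 4 di: H, 5 fo L, 6 lum L.
  The penult (syllable 5, fo) is light, so stress falls on the antepenult (syllable 4, di:).
  → primary stress on syllable 4.
Suffixed `bap.pe:r.ne.di:.fo.lum.duf` (7 syllables):
  Weights: 5 fo L, 6 lum L, 7 duf L.
  The penult (syllable 6, lum) is light, so stress falls on the antepenult (syllable 5, fo).
  → primary stress on syllable 5.

yes: 4→5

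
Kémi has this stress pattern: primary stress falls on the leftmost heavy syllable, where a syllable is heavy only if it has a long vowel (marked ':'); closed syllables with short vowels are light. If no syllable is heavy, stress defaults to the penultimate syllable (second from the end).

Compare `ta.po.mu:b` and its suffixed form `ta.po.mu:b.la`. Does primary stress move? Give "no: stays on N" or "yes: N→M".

no: stays on 3

Base `ta.po.mu:b` (3 syllables):
  Weights: 1 ta L, 2 po L, 3 mu:b H.
  Heavy syllables in the domain: 3. The leftmost is syllable 3 (mu:b).
  → primary stress on syllable 3.
Suffixed `ta.po.mu:b.la` (4 syllables):
  Weights: 1 ta L, 2 po L, 3 mu:b H, 4 la L.
  Heavy syllables in the domain: 3. The leftmost is syllable 3 (mu:b).
  → primary stress on syllable 3.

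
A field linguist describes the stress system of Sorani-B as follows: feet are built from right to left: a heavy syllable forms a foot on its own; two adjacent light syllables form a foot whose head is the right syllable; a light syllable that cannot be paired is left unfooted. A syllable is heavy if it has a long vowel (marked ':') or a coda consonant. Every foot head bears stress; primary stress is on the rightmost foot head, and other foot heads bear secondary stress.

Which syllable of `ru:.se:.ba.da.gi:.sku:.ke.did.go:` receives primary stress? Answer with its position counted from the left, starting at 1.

9

Weights: 1 ru: H, 2 se: H, 3 ba L, 4 da L, 5 gi: H, 6 sku: H, 7 ke L, 8 did H, 9 go: H.
Parse right to left (heavy = foot alone; LL = one foot; stranded L unfooted): (ˈru:) (ˈse:) (ba.ˈda) (ˈgi:) (ˈsku:) ke (ˈdid) (ˈgo:).
Foot heads: 1, 2, 4, 5, 6, 8, 9.
Primary stress on the rightmost head = syllable 9.
Primary stress: syllable 9 → ru:.se:.ba.da.gi:.sku:.ke.did.ˈgo:.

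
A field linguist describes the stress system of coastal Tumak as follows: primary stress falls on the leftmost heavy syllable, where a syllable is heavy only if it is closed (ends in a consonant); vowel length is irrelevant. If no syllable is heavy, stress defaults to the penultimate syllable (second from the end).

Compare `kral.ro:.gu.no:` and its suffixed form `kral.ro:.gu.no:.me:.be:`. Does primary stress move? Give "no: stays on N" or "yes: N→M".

no: stays on 1

Base `kral.ro:.gu.no:` (4 syllables):
  Weights: 1 kral H, 2 ro: L, 3 gu L, 4 no: L.
  Heavy syllables in the domain: 1. The leftmost is syllable 1 (kral).
  → primary stress on syllable 1.
Suffixed `kral.ro:.gu.no:.me:.be:` (6 syllables):
  Weights: 1 kral H, 2 ro: L, 3 gu L, 4 no: L, 5 me: L, 6 be: L.
  Heavy syllables in the domain: 1. The leftmost is syllable 1 (kral).
  → primary stress on syllable 1.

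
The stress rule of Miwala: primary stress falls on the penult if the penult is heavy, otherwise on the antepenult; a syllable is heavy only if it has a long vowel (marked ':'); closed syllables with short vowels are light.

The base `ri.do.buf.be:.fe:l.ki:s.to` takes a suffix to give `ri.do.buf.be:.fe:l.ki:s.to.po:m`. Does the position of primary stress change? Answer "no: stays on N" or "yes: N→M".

no: stays on 6

Base `ri.do.buf.be:.fe:l.ki:s.to` (7 syllables):
  Weights: 5 fe:l H, 6 ki:s H, 7 to L.
  The penult (syllable 6, ki:s) is heavy, so it takes stress.
  → primary stress on syllable 6.
Suffixed `ri.do.buf.be:.fe:l.ki:s.to.po:m` (8 syllables):
  Weights: 6 ki:s H, 7 to L, 8 po:m H.
  The penult (syllable 7, to) is light, so stress falls on the antepenult (syllable 6, ki:s).
  → primary stress on syllable 6.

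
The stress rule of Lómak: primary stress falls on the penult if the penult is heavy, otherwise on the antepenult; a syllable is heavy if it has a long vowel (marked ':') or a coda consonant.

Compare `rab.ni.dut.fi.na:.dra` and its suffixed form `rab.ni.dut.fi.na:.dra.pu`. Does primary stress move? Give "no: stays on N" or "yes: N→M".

Base `rab.ni.dut.fi.na:.dra` (6 syllables):
  Weights: 4 fi L, 5 na: H, 6 dra L.
  The penult (syllable 5, na:) is heavy, so it takes stress.
  → primary stress on syllable 5.
Suffixed `rab.ni.dut.fi.na:.dra.pu` (7 syllables):
  Weights: 5 na: H, 6 dra L, 7 pu L.
  The penult (syllable 6, dra) is light, so stress falls on the antepenult (syllable 5, na:).
  → primary stress on syllable 5.

no: stays on 5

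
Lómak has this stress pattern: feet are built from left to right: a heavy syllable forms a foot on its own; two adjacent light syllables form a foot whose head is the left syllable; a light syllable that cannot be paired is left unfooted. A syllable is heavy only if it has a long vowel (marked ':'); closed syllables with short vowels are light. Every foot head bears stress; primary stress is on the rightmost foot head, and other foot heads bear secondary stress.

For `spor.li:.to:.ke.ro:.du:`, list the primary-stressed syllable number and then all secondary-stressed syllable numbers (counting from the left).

Weights: 1 spor L, 2 li: H, 3 to: H, 4 ke L, 5 ro: H, 6 du: H.
Parse left to right (heavy = foot alone; LL = one foot; stranded L unfooted): spor (ˈli:) (ˈto:) ke (ˈro:) (ˈdu:).
Foot heads: 2, 3, 5, 6.
Primary stress on the rightmost head = syllable 6.
Secondary stress on 2, 3, 5: spor.ˌli:.ˌto:.ke.ˌro:.ˈdu:.

primary 6, secondary 2, 3, 5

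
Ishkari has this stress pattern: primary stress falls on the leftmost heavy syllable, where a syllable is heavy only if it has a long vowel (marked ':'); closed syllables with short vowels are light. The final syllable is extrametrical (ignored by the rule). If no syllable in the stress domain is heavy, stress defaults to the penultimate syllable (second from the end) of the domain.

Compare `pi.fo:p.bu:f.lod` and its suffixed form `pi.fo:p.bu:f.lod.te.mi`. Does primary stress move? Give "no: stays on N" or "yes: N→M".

Base `pi.fo:p.bu:f.lod` (4 syllables):
  The final syllable (4, lod) is extrametrical; the stress domain is syllables 1–3.
  Weights: 1 pi L, 2 fo:p H, 3 bu:f H.
  Heavy syllables in the domain: 2, 3. The leftmost is syllable 2 (fo:p).
  → primary stress on syllable 2.
Suffixed `pi.fo:p.bu:f.lod.te.mi` (6 syllables):
  The final syllable (6, mi) is extrametrical; the stress domain is syllables 1–5.
  Weights: 1 pi L, 2 fo:p H, 3 bu:f H, 4 lod L, 5 te L.
  Heavy syllables in the domain: 2, 3. The leftmost is syllable 2 (fo:p).
  → primary stress on syllable 2.

no: stays on 2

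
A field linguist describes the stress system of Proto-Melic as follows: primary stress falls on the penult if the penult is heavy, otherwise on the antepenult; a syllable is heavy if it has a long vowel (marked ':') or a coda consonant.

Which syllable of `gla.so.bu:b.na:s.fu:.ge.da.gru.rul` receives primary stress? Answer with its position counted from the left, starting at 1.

7

Weights: 7 da L, 8 gru L, 9 rul H.
The penult (syllable 8, gru) is light, so stress falls on the antepenult (syllable 7, da).
Primary stress: syllable 7 → gla.so.bu:b.na:s.fu:.ge.ˈda.gru.rul.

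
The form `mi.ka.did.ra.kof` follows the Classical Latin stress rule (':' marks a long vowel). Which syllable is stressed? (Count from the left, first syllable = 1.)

3

Classical Latin: stress the penult if heavy (long vowel or closed), else the antepenult.
Weights: 3 did H, 4 ra L, 5 kof H.
The penult (syllable 4, ra) is light, so stress falls on the antepenult (syllable 3, did).
Stress on syllable 3: mi.ka.ˈdid.ra.kof.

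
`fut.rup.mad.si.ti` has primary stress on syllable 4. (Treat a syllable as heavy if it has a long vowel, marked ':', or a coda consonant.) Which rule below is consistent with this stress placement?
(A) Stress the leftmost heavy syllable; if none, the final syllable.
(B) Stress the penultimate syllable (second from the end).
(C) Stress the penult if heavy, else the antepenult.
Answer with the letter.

Rule A → syllable 1 (observed: 4).
Rule B → syllable 4 ✓.
Rule C → syllable 3 (observed: 4).

B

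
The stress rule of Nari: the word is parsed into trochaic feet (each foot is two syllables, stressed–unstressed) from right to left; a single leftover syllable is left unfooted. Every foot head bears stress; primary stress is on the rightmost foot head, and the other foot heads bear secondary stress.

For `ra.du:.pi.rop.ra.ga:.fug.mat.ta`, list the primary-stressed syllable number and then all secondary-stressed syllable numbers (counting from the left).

Parse right to left into trochaic (ˈσσ) feet: ra (ˈdu:.pi) (ˈrop.ra) (ˈga:.fug) (ˈmat.ta). Syllable 1 is left unfooted.
Foot heads (stressed positions): 2, 4, 6, 8.
End Rule Rightmost: primary stress on the rightmost head = syllable 8.
Secondary stress on 2, 4, 6: ra.ˌdu:.pi.ˌrop.ra.ˌga:.fug.ˈmat.ta.

primary 8, secondary 2, 4, 6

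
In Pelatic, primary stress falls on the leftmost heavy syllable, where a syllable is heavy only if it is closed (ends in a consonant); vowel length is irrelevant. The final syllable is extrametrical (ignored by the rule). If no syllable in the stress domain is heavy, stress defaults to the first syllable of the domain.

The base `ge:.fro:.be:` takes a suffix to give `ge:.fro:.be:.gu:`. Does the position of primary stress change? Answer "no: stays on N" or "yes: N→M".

no: stays on 1

Base `ge:.fro:.be:` (3 syllables):
  The final syllable (3, be:) is extrametrical; the stress domain is syllables 1–2.
  Weights: 1 ge: L, 2 fro: L.
  No heavy syllable in the domain; default to the first syllable of the domain = syllable 1.
  → primary stress on syllable 1.
Suffixed `ge:.fro:.be:.gu:` (4 syllables):
  The final syllable (4, gu:) is extrametrical; the stress domain is syllables 1–3.
  Weights: 1 ge: L, 2 fro: L, 3 be: L.
  No heavy syllable in the domain; default to the first syllable of the domain = syllable 1.
  → primary stress on syllable 1.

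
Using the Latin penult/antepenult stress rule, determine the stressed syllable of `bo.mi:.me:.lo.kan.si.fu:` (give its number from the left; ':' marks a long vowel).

5

Classical Latin: stress the penult if heavy (long vowel or closed), else the antepenult.
Weights: 5 kan H, 6 si L, 7 fu: H.
The penult (syllable 6, si) is light, so stress falls on the antepenult (syllable 5, kan).
Stress on syllable 5: bo.mi:.me:.lo.ˈkan.si.fu:.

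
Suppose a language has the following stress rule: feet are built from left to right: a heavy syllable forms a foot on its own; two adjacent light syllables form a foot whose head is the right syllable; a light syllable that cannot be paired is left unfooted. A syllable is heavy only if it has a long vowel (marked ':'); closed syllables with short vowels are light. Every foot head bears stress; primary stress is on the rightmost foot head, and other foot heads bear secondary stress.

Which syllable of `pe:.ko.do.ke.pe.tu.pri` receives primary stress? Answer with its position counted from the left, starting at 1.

Weights: 1 pe: H, 2 ko L, 3 do L, 4 ke L, 5 pe L, 6 tu L, 7 pri L.
Parse left to right (heavy = foot alone; LL = one foot; stranded L unfooted): (ˈpe:) (ko.ˈdo) (ke.ˈpe) (tu.ˈpri).
Foot heads: 1, 3, 5, 7.
Primary stress on the rightmost head = syllable 7.
Primary stress: syllable 7 → pe:.ko.do.ke.pe.tu.ˈpri.

7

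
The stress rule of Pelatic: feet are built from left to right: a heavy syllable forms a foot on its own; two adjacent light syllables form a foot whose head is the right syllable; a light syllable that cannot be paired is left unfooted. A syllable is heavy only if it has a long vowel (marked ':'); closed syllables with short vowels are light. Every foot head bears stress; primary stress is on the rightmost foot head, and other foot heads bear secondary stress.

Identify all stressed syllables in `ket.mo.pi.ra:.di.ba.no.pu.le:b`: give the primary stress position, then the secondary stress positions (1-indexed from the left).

Weights: 1 ket L, 2 mo L, 3 pi L, 4 ra: H, 5 di L, 6 ba L, 7 no L, 8 pu L, 9 le:b H.
Parse left to right (heavy = foot alone; LL = one foot; stranded L unfooted): (ket.ˈmo) pi (ˈra:) (di.ˈba) (no.ˈpu) (ˈle:b).
Foot heads: 2, 4, 6, 8, 9.
Primary stress on the rightmost head = syllable 9.
Secondary stress on 2, 4, 6, 8: ket.ˌmo.pi.ˌra:.di.ˌba.no.ˌpu.ˈle:b.

primary 9, secondary 2, 4, 6, 8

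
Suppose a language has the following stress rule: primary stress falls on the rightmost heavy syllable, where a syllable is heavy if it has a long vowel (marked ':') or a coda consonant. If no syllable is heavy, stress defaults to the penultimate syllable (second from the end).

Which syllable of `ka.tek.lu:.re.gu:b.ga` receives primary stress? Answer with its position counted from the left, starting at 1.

5

Weights: 1 ka L, 2 tek H, 3 lu: H, 4 re L, 5 gu:b H, 6 ga L.
Heavy syllables in the domain: 2, 3, 5. The rightmost is syllable 5 (gu:b).
Primary stress: syllable 5 → ka.tek.lu:.re.ˈgu:b.ga.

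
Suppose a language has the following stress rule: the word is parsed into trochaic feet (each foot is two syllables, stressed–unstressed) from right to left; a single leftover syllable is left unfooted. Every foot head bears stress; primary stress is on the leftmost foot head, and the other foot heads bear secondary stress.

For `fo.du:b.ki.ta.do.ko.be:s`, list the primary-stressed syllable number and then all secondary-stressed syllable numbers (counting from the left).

primary 2, secondary 4, 6

Parse right to left into trochaic (ˈσσ) feet: fo (ˈdu:b.ki) (ˈta.do) (ˈko.be:s). Syllable 1 is left unfooted.
Foot heads (stressed positions): 2, 4, 6.
End Rule Leftmost: primary stress on the leftmost head = syllable 2.
Secondary stress on 4, 6: fo.ˈdu:b.ki.ˌta.do.ˌko.be:s.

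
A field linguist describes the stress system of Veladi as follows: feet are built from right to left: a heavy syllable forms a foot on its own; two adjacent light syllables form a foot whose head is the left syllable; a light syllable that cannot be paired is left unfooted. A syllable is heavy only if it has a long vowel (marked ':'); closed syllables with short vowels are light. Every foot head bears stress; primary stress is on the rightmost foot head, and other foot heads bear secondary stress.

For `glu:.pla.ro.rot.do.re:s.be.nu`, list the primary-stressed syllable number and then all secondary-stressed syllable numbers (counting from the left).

Weights: 1 glu: H, 2 pla L, 3 ro L, 4 rot L, 5 do L, 6 re:s H, 7 be L, 8 nu L.
Parse right to left (heavy = foot alone; LL = one foot; stranded L unfooted): (ˈglu:) (ˈpla.ro) (ˈrot.do) (ˈre:s) (ˈbe.nu).
Foot heads: 1, 2, 4, 6, 7.
Primary stress on the rightmost head = syllable 7.
Secondary stress on 1, 2, 4, 6: ˌglu:.ˌpla.ro.ˌrot.do.ˌre:s.ˈbe.nu.

primary 7, secondary 1, 2, 4, 6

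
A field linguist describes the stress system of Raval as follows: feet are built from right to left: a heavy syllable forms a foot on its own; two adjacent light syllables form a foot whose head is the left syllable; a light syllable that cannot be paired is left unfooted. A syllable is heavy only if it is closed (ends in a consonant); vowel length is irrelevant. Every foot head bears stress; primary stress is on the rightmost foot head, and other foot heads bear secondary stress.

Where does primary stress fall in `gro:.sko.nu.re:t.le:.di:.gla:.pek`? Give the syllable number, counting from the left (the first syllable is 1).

8

Weights: 1 gro: L, 2 sko L, 3 nu L, 4 re:t H, 5 le: L, 6 di: L, 7 gla: L, 8 pek H.
Parse right to left (heavy = foot alone; LL = one foot; stranded L unfooted): gro: (ˈsko.nu) (ˈre:t) le: (ˈdi:.gla:) (ˈpek).
Foot heads: 2, 4, 6, 8.
Primary stress on the rightmost head = syllable 8.
Primary stress: syllable 8 → gro:.sko.nu.re:t.le:.di:.gla:.ˈpek.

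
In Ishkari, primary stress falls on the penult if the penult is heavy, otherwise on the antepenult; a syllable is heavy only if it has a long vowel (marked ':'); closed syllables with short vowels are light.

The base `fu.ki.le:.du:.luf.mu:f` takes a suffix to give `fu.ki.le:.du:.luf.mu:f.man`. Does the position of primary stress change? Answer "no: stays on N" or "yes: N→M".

Base `fu.ki.le:.du:.luf.mu:f` (6 syllables):
  Weights: 4 du: H, 5 luf L, 6 mu:f H.
  The penult (syllable 5, luf) is light, so stress falls on the antepenult (syllable 4, du:).
  → primary stress on syllable 4.
Suffixed `fu.ki.le:.du:.luf.mu:f.man` (7 syllables):
  Weights: 5 luf L, 6 mu:f H, 7 man L.
  The penult (syllable 6, mu:f) is heavy, so it takes stress.
  → primary stress on syllable 6.

yes: 4→6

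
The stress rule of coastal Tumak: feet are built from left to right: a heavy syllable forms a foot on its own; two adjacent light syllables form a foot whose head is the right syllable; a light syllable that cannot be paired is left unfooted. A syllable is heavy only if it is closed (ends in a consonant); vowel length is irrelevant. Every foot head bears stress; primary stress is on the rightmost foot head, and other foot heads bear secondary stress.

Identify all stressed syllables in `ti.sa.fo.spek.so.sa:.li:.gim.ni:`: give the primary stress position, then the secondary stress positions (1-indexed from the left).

primary 8, secondary 2, 4, 6

Weights: 1 ti L, 2 sa L, 3 fo L, 4 spek H, 5 so L, 6 sa: L, 7 li: L, 8 gim H, 9 ni: L.
Parse left to right (heavy = foot alone; LL = one foot; stranded L unfooted): (ti.ˈsa) fo (ˈspek) (so.ˈsa:) li: (ˈgim) ni:.
Foot heads: 2, 4, 6, 8.
Primary stress on the rightmost head = syllable 8.
Secondary stress on 2, 4, 6: ti.ˌsa.fo.ˌspek.so.ˌsa:.li:.ˈgim.ni:.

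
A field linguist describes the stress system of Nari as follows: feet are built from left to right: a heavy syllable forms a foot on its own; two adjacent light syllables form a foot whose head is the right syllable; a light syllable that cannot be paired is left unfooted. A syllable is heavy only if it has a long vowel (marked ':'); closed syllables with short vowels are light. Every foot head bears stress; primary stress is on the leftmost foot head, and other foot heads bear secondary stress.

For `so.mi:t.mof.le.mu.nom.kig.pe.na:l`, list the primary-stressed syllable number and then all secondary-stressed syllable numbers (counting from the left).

Weights: 1 so L, 2 mi:t H, 3 mof L, 4 le L, 5 mu L, 6 nom L, 7 kig L, 8 pe L, 9 na:l H.
Parse left to right (heavy = foot alone; LL = one foot; stranded L unfooted): so (ˈmi:t) (mof.ˈle) (mu.ˈnom) (kig.ˈpe) (ˈna:l).
Foot heads: 2, 4, 6, 8, 9.
Primary stress on the leftmost head = syllable 2.
Secondary stress on 4, 6, 8, 9: so.ˈmi:t.mof.ˌle.mu.ˌnom.kig.ˌpe.ˌna:l.

primary 2, secondary 4, 6, 8, 9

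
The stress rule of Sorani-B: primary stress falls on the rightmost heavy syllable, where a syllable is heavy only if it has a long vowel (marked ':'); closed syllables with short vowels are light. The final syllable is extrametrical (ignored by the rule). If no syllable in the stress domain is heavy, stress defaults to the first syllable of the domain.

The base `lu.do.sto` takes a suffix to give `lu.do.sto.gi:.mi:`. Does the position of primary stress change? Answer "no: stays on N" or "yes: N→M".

Base `lu.do.sto` (3 syllables):
  The final syllable (3, sto) is extrametrical; the stress domain is syllables 1–2.
  Weights: 1 lu L, 2 do L.
  No heavy syllable in the domain; default to the first syllable of the domain = syllable 1.
  → primary stress on syllable 1.
Suffixed `lu.do.sto.gi:.mi:` (5 syllables):
  The final syllable (5, mi:) is extrametrical; the stress domain is syllables 1–4.
  Weights: 1 lu L, 2 do L, 3 sto L, 4 gi: H.
  Heavy syllables in the domain: 4. The rightmost is syllable 4 (gi:).
  → primary stress on syllable 4.

yes: 1→4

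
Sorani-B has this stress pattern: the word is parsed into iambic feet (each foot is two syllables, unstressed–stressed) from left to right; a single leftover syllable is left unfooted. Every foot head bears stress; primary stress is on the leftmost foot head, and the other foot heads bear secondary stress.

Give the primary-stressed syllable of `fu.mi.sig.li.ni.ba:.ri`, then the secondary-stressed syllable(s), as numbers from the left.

primary 2, secondary 4, 6

Parse left to right into iambic (σˈσ) feet: (fu.ˈmi) (sig.ˈli) (ni.ˈba:) ri. Syllable 7 is left unfooted.
Foot heads (stressed positions): 2, 4, 6.
End Rule Leftmost: primary stress on the leftmost head = syllable 2.
Secondary stress on 4, 6: fu.ˈmi.sig.ˌli.ni.ˌba:.ri.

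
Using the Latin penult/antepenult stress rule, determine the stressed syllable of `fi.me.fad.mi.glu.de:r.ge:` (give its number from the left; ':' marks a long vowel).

Classical Latin: stress the penult if heavy (long vowel or closed), else the antepenult.
Weights: 5 glu L, 6 de:r H, 7 ge: H.
The penult (syllable 6, de:r) is heavy, so it takes stress.
Stress on syllable 6: fi.me.fad.mi.glu.ˈde:r.ge:.

6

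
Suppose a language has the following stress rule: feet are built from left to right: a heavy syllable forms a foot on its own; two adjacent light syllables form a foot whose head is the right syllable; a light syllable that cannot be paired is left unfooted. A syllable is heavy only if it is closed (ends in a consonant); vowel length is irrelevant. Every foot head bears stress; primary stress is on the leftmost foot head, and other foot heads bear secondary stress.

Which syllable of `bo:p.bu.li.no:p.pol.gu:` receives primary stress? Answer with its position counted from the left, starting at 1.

1

Weights: 1 bo:p H, 2 bu L, 3 li L, 4 no:p H, 5 pol H, 6 gu: L.
Parse left to right (heavy = foot alone; LL = one foot; stranded L unfooted): (ˈbo:p) (bu.ˈli) (ˈno:p) (ˈpol) gu:.
Foot heads: 1, 3, 4, 5.
Primary stress on the leftmost head = syllable 1.
Primary stress: syllable 1 → ˈbo:p.bu.li.no:p.pol.gu:.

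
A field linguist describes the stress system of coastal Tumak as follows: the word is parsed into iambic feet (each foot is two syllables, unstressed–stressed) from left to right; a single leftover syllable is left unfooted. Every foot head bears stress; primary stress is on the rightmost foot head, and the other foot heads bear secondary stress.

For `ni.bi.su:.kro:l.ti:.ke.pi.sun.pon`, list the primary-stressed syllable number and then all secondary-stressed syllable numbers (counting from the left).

Parse left to right into iambic (σˈσ) feet: (ni.ˈbi) (su:.ˈkro:l) (ti:.ˈke) (pi.ˈsun) pon. Syllable 9 is left unfooted.
Foot heads (stressed positions): 2, 4, 6, 8.
End Rule Rightmost: primary stress on the rightmost head = syllable 8.
Secondary stress on 2, 4, 6: ni.ˌbi.su:.ˌkro:l.ti:.ˌke.pi.ˈsun.pon.

primary 8, secondary 2, 4, 6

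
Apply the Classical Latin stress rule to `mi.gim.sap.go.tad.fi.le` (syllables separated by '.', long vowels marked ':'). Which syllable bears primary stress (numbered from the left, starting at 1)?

Classical Latin: stress the penult if heavy (long vowel or closed), else the antepenult.
Weights: 5 tad H, 6 fi L, 7 le L.
The penult (syllable 6, fi) is light, so stress falls on the antepenult (syllable 5, tad).
Stress on syllable 5: mi.gim.sap.go.ˈtad.fi.le.

5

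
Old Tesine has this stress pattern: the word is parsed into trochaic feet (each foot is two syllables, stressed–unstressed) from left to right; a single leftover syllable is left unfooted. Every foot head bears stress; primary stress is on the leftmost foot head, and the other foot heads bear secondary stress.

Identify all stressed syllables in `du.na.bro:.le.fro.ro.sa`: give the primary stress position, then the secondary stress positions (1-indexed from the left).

primary 1, secondary 3, 5

Parse left to right into trochaic (ˈσσ) feet: (ˈdu.na) (ˈbro:.le) (ˈfro.ro) sa. Syllable 7 is left unfooted.
Foot heads (stressed positions): 1, 3, 5.
End Rule Leftmost: primary stress on the leftmost head = syllable 1.
Secondary stress on 3, 5: ˈdu.na.ˌbro:.le.ˌfro.ro.sa.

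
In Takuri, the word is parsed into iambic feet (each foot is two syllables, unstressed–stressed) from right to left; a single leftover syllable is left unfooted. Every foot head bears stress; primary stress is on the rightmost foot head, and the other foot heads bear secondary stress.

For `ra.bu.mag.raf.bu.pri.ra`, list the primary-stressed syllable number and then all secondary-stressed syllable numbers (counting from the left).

primary 7, secondary 3, 5

Parse right to left into iambic (σˈσ) feet: ra (bu.ˈmag) (raf.ˈbu) (pri.ˈra). Syllable 1 is left unfooted.
Foot heads (stressed positions): 3, 5, 7.
End Rule Rightmost: primary stress on the rightmost head = syllable 7.
Secondary stress on 3, 5: ra.bu.ˌmag.raf.ˌbu.pri.ˈra.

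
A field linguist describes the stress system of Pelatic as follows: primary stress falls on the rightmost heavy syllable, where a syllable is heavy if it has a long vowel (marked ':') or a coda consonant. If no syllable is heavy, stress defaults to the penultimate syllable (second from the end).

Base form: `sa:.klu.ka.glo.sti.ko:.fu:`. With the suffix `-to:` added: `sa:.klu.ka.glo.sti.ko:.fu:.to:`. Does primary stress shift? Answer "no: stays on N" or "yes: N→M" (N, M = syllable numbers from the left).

yes: 7→8

Base `sa:.klu.ka.glo.sti.ko:.fu:` (7 syllables):
  Weights: 1 sa: H, 2 klu L, 3 ka L, 4 glo L, 5 sti L, 6 ko: H, 7 fu: H.
  Heavy syllables in the domain: 1, 6, 7. The rightmost is syllable 7 (fu:).
  → primary stress on syllable 7.
Suffixed `sa:.klu.ka.glo.sti.ko:.fu:.to:` (8 syllables):
  Weights: 1 sa: H, 2 klu L, 3 ka L, 4 glo L, 5 sti L, 6 ko: H, 7 fu: H, 8 to: H.
  Heavy syllables in the domain: 1, 6, 7, 8. The rightmost is syllable 8 (to:).
  → primary stress on syllable 8.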